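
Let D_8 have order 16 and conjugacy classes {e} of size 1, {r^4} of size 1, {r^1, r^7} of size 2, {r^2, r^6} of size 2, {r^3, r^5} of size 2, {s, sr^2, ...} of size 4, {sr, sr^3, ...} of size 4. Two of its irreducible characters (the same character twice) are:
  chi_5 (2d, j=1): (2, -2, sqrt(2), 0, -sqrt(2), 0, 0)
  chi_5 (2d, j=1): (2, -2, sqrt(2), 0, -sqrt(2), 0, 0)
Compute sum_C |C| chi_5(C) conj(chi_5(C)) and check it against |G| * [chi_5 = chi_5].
Sum = 16 = |G| = 16; so <chi_5, chi_5> = 1 (norm-1 confirms irreducibility).

Argument: Compute term by term over conjugacy classes (|C| * chi_5(C) * conj(chi_5(C))):
  1*(2)*conj(2) + 1*(-2)*conj(-2) + 2*(sqrt(2))*conj(sqrt(2)) + 2*(0)*conj(0) + 2*(-sqrt(2))*conj(-sqrt(2)) + 4*(0)*conj(0) + 4*(0)*conj(0)
  = (4) + (4) + (4) + (0) + (4) + (0) + (0)
  = 16.
Dividing by |G| = 16 gives 16/16 = 1, matching the row-orthogonality relation <chi_5, chi_5> = [chi_5 = chi_5].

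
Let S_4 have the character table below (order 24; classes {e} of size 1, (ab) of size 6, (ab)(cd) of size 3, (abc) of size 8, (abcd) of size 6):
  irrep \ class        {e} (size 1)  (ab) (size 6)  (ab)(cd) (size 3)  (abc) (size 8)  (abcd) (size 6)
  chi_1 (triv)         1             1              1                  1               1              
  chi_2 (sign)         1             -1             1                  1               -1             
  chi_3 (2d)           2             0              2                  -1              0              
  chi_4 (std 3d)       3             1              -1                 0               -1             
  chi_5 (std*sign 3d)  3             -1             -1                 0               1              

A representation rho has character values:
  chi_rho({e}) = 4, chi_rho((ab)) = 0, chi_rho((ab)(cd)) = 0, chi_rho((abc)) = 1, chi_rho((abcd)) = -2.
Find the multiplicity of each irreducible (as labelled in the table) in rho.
Multiplicities: chi_1: 0, chi_2: 1, chi_3: 0, chi_4: 1, chi_5: 0.

Justification: Use <chi_rho, chi> = (1/|G|) sum_C |C| * chi_rho(C) * conj(chi(C)) with |G| = 24 for each irreducible chi in the table:
  <chi_rho, chi_1> = (1/24)[1*(4)*conj(1) + 6*(0)*conj(1) + 3*(0)*conj(1) + 8*(1)*conj(1) + 6*(-2)*conj(1)]
      = (1/24)[(4) + (0) + (0) + (8) + (-12)] = 0/24 = 0
  <chi_rho, chi_2> = (1/24)[1*(4)*conj(1) + 6*(0)*conj(-1) + 3*(0)*conj(1) + 8*(1)*conj(1) + 6*(-2)*conj(-1)]
      = (1/24)[(4) + (0) + (0) + (8) + (12)] = 24/24 = 1
  <chi_rho, chi_3> = (1/24)[1*(4)*conj(2) + 6*(0)*conj(0) + 3*(0)*conj(2) + 8*(1)*conj(-1) + 6*(-2)*conj(0)]
      = (1/24)[(8) + (0) + (0) + (-8) + (0)] = 0/24 = 0
  <chi_rho, chi_4> = (1/24)[1*(4)*conj(3) + 6*(0)*conj(1) + 3*(0)*conj(-1) + 8*(1)*conj(0) + 6*(-2)*conj(-1)]
      = (1/24)[(12) + (0) + (0) + (0) + (12)] = 24/24 = 1
  <chi_rho, chi_5> = (1/24)[1*(4)*conj(3) + 6*(0)*conj(-1) + 3*(0)*conj(-1) + 8*(1)*conj(0) + 6*(-2)*conj(1)]
      = (1/24)[(12) + (0) + (0) + (0) + (-12)] = 0/24 = 0
Dimension check: dim(rho) = sum (mult * dim) = 0*1 + 1*1 + 0*2 + 1*3 + 0*3 = 4 = chi_rho(e) = 4.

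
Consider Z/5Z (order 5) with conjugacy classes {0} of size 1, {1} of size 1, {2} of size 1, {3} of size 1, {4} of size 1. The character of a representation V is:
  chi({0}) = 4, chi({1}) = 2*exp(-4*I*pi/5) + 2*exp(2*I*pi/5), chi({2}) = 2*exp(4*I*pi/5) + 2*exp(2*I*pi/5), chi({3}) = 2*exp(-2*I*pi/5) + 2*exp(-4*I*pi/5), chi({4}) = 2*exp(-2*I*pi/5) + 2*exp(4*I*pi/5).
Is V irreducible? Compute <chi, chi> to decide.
Not irreducible (reducible): <chi, chi> = 8 > 1.

Why: <chi, chi> = (1/|G|) sum_C |C| * |chi(C)|^2 = (1/5)[1*|4|^2 + 1*|2*exp(-4*I*pi/5) + 2*exp(2*I*pi/5)|^2 + 1*|2*exp(4*I*pi/5) + 2*exp(2*I*pi/5)|^2 + 1*|2*exp(-2*I*pi/5) + 2*exp(-4*I*pi/5)|^2 + 1*|2*exp(-2*I*pi/5) + 2*exp(4*I*pi/5)|^2]
  = (1/5)[(16) + (8 + 4*exp(-4*I*pi/5) + 4*exp(4*I*pi/5)) + (8 + 4*exp(-2*I*pi/5) + 4*exp(2*I*pi/5)) + (8 + 4*exp(-2*I*pi/5) + 4*exp(2*I*pi/5)) + (8 + 4*exp(-4*I*pi/5) + 4*exp(4*I*pi/5))] = 40/5 = 8.
(Exp terms are combined using exp(i*s)*conj(exp(i*t)) = exp(i*(s-t)), and sums of them are collapsed using the identity that for every m > 1 the m distinct m-th roots of unity sum to 0, e.g. 1 + exp(2*I*pi/3) + exp(-2*I*pi/3) = 0.)
A character is irreducible iff <chi, chi> = 1, so this representation is reducible.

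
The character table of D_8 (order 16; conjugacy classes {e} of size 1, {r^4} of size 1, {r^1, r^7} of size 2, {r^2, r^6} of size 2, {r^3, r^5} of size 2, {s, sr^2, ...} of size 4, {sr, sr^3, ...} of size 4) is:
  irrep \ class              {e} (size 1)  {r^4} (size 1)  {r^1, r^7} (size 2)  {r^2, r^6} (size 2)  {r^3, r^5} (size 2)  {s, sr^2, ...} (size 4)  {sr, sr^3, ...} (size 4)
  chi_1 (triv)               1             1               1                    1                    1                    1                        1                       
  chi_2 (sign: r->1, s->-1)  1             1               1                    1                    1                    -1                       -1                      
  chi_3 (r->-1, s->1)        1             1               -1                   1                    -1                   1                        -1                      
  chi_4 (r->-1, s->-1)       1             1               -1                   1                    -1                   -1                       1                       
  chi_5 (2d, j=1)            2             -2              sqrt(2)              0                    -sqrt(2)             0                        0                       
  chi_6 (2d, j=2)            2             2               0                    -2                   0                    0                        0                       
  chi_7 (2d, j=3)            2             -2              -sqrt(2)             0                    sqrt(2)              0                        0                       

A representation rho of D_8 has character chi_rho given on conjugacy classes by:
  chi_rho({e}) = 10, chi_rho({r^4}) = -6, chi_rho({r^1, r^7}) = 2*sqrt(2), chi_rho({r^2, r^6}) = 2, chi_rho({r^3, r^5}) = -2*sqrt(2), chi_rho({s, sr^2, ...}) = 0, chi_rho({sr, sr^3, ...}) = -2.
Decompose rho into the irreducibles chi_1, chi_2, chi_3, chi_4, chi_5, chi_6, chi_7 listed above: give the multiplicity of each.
Multiplicities: chi_1: 0, chi_2: 1, chi_3: 1, chi_4: 0, chi_5: 3, chi_6: 0, chi_7: 1.

Explanation: Use <chi_rho, chi> = (1/|G|) sum_C |C| * chi_rho(C) * conj(chi(C)) with |G| = 16 for each irreducible chi in the table:
  <chi_rho, chi_1> = (1/16)[1*(10)*conj(1) + 1*(-6)*conj(1) + 2*(2*sqrt(2))*conj(1) + 2*(2)*conj(1) + 2*(-2*sqrt(2))*conj(1) + 4*(0)*conj(1) + 4*(-2)*conj(1)]
      = (1/16)[(10) + (-6) + (4*sqrt(2)) + (4) + (-4*sqrt(2)) + (0) + (-8)] = 0/16 = 0
  <chi_rho, chi_2> = (1/16)[1*(10)*conj(1) + 1*(-6)*conj(1) + 2*(2*sqrt(2))*conj(1) + 2*(2)*conj(1) + 2*(-2*sqrt(2))*conj(1) + 4*(0)*conj(-1) + 4*(-2)*conj(-1)]
      = (1/16)[(10) + (-6) + (4*sqrt(2)) + (4) + (-4*sqrt(2)) + (0) + (8)] = 16/16 = 1
  <chi_rho, chi_3> = (1/16)[1*(10)*conj(1) + 1*(-6)*conj(1) + 2*(2*sqrt(2))*conj(-1) + 2*(2)*conj(1) + 2*(-2*sqrt(2))*conj(-1) + 4*(0)*conj(1) + 4*(-2)*conj(-1)]
      = (1/16)[(10) + (-6) + (-4*sqrt(2)) + (4) + (4*sqrt(2)) + (0) + (8)] = 16/16 = 1
  <chi_rho, chi_4> = (1/16)[1*(10)*conj(1) + 1*(-6)*conj(1) + 2*(2*sqrt(2))*conj(-1) + 2*(2)*conj(1) + 2*(-2*sqrt(2))*conj(-1) + 4*(0)*conj(-1) + 4*(-2)*conj(1)]
      = (1/16)[(10) + (-6) + (-4*sqrt(2)) + (4) + (4*sqrt(2)) + (0) + (-8)] = 0/16 = 0
  <chi_rho, chi_5> = (1/16)[1*(10)*conj(2) + 1*(-6)*conj(-2) + 2*(2*sqrt(2))*conj(sqrt(2)) + 2*(2)*conj(0) + 2*(-2*sqrt(2))*conj(-sqrt(2)) + 4*(0)*conj(0) + 4*(-2)*conj(0)]
      = (1/16)[(20) + (12) + (8) + (0) + (8) + (0) + (0)] = 48/16 = 3
  <chi_rho, chi_6> = (1/16)[1*(10)*conj(2) + 1*(-6)*conj(2) + 2*(2*sqrt(2))*conj(0) + 2*(2)*conj(-2) + 2*(-2*sqrt(2))*conj(0) + 4*(0)*conj(0) + 4*(-2)*conj(0)]
      = (1/16)[(20) + (-12) + (0) + (-8) + (0) + (0) + (0)] = 0/16 = 0
  <chi_rho, chi_7> = (1/16)[1*(10)*conj(2) + 1*(-6)*conj(-2) + 2*(2*sqrt(2))*conj(-sqrt(2)) + 2*(2)*conj(0) + 2*(-2*sqrt(2))*conj(sqrt(2)) + 4*(0)*conj(0) + 4*(-2)*conj(0)]
      = (1/16)[(20) + (12) + (-8) + (0) + (-8) + (0) + (0)] = 16/16 = 1
Dimension check: dim(rho) = sum (mult * dim) = 0*1 + 1*1 + 1*1 + 0*1 + 3*2 + 0*2 + 1*2 = 10 = chi_rho(e) = 10.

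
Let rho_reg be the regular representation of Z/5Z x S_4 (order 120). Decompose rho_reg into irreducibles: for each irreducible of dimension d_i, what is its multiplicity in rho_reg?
Each irreducible V_i of dimension d_i appears with multiplicity d_i, i.e. rho_reg = (direct sum over all irreducibles V_i) d_i V_i. The irreducible dimensions for Z/5Z x S_4 are 1, 1, 1, 1, 1, 1, 1, 1, 1, 1, 2, 2, 2, 2, 2, 3, 3, 3, 3, 3, 3, 3, 3, 3, 3: 10 irreducibles of dimension 1, each with multiplicity 1; 5 irreducibles of dimension 2, each with multiplicity 2; 10 irreducibles of dimension 3, each with multiplicity 3. Total dimension 10*1*1 + 5*2*2 + 10*3*3 = 120 = |G|.

Details: General theorem: in the regular representation of a finite group G, each irreducible appears with multiplicity equal to its dimension. Check: dim(rho_reg) = sum d_i^2 = 1 + 1 + 1 + 1 + 1 + 1 + 1 + 1 + 1 + 1 + 4 + 4 + 4 + 4 + 4 + 9 + 9 + 9 + 9 + 9 + 9 + 9 + 9 + 9 + 9 = 120 = |G|.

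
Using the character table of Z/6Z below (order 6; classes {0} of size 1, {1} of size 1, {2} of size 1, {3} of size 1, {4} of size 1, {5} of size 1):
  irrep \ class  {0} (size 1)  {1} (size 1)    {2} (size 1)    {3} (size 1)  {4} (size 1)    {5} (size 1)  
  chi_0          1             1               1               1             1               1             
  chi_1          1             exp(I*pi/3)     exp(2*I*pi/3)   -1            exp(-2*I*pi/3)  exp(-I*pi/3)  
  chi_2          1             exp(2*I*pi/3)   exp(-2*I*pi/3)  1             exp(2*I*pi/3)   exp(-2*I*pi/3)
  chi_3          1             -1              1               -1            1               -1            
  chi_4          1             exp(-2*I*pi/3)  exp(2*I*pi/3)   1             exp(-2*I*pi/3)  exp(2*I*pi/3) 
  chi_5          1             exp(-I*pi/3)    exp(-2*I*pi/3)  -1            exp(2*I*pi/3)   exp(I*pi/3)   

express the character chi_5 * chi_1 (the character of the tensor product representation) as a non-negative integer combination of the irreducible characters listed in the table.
chi_5 tensor chi_1 = chi_0 (all other irreducibles have multiplicity 0).

Why: The character of a tensor product is the pointwise product (chi_5 * chi_1)(C) = chi_5(C) * chi_1(C):
  {0}: (1)*(1), {1}: (exp(-I*pi/3))*(exp(I*pi/3)), {2}: (exp(-2*I*pi/3))*(exp(2*I*pi/3)), {3}: (-1)*(-1), {4}: (exp(2*I*pi/3))*(exp(-2*I*pi/3)), {5}: (exp(I*pi/3))*(exp(-I*pi/3))
so (chi_5 * chi_1) takes values
  {0} -> 1, {1} -> 1, {2} -> 1, {3} -> 1, {4} -> 1, {5} -> 1.
Now take the inner product of this character with each irreducible chi from the table, <chi_5*chi_1, chi> = (1/6) sum_C |C| (chi_5*chi_1)(C) conj(chi(C)):
  <chi_5*chi_1, chi_0> = (1/6)[1*(1)*conj(1) + 1*(1)*conj(1) + 1*(1)*conj(1) + 1*(1)*conj(1) + 1*(1)*conj(1) + 1*(1)*conj(1)]
      = (1/6)[(1) + (1) + (1) + (1) + (1) + (1)] = 6/6 = 1
  <chi_5*chi_1, chi_1> = (1/6)[1*(1)*conj(1) + 1*(1)*conj(exp(I*pi/3)) + 1*(1)*conj(exp(2*I*pi/3)) + 1*(1)*conj(-1) + 1*(1)*conj(exp(-2*I*pi/3)) + 1*(1)*conj(exp(-I*pi/3))]
      = (1/6)[(1) + (exp(-I*pi/3)) + (exp(-2*I*pi/3)) + (-1) + (exp(2*I*pi/3)) + (exp(I*pi/3))] = 0/6 = 0
  <chi_5*chi_1, chi_2> = (1/6)[1*(1)*conj(1) + 1*(1)*conj(exp(2*I*pi/3)) + 1*(1)*conj(exp(-2*I*pi/3)) + 1*(1)*conj(1) + 1*(1)*conj(exp(2*I*pi/3)) + 1*(1)*conj(exp(-2*I*pi/3))]
      = (1/6)[(1) + (exp(-2*I*pi/3)) + (exp(2*I*pi/3)) + (1) + (exp(-2*I*pi/3)) + (exp(2*I*pi/3))] = 0/6 = 0
  <chi_5*chi_1, chi_3> = (1/6)[1*(1)*conj(1) + 1*(1)*conj(-1) + 1*(1)*conj(1) + 1*(1)*conj(-1) + 1*(1)*conj(1) + 1*(1)*conj(-1)]
      = (1/6)[(1) + (-1) + (1) + (-1) + (1) + (-1)] = 0/6 = 0
  <chi_5*chi_1, chi_4> = (1/6)[1*(1)*conj(1) + 1*(1)*conj(exp(-2*I*pi/3)) + 1*(1)*conj(exp(2*I*pi/3)) + 1*(1)*conj(1) + 1*(1)*conj(exp(-2*I*pi/3)) + 1*(1)*conj(exp(2*I*pi/3))]
      = (1/6)[(1) + (exp(2*I*pi/3)) + (exp(-2*I*pi/3)) + (1) + (exp(2*I*pi/3)) + (exp(-2*I*pi/3))] = 0/6 = 0
  <chi_5*chi_1, chi_5> = (1/6)[1*(1)*conj(1) + 1*(1)*conj(exp(-I*pi/3)) + 1*(1)*conj(exp(-2*I*pi/3)) + 1*(1)*conj(-1) + 1*(1)*conj(exp(2*I*pi/3)) + 1*(1)*conj(exp(I*pi/3))]
      = (1/6)[(1) + (exp(I*pi/3)) + (exp(2*I*pi/3)) + (-1) + (exp(-2*I*pi/3)) + (exp(-I*pi/3))] = 0/6 = 0
(Exp terms are combined using exp(i*s)*conj(exp(i*t)) = exp(i*(s-t)), and sums of them are collapsed using the identity that for every m > 1 the m distinct m-th roots of unity sum to 0, e.g. 1 + exp(2*I*pi/3) + exp(-2*I*pi/3) = 0.)
Hence the multiplicities are chi_0: 1. Dimension check: dim(chi_5)*dim(chi_1) = 1*1 = 1 and sum (mult * dim) = 1*1 = 1.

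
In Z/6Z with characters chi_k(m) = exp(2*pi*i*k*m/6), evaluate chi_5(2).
chi_5(2) = zeta_6^10 = exp(-2*I*pi/3)

Explanation: chi_5(2) = zeta_6^(5*2) = zeta_6^10. Since zeta_6^6 = 1, this equals zeta_6^4 = exp(2*pi*i*4/6) = exp(-2*I*pi/3).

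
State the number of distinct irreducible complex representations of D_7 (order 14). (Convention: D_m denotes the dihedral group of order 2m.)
5

Details: The number of irreducible complex representations of a finite group equals its number of conjugacy classes. D_7 has 5 conjugacy classes ((n+3)/2 for n odd), so D_7 (order 14) has exactly 5 irreducible complex representations.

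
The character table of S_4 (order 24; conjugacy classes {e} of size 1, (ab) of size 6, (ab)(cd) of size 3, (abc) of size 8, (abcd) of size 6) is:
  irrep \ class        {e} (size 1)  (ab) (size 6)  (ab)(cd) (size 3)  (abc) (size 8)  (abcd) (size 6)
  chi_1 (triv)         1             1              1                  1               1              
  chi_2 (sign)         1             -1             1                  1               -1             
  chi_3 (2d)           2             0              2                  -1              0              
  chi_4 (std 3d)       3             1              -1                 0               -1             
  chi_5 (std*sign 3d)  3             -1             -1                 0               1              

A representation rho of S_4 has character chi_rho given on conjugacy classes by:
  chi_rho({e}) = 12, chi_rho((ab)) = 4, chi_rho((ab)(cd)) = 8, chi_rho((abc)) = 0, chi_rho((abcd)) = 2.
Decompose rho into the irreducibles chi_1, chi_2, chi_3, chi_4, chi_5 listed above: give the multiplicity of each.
Multiplicities: chi_1: 3, chi_2: 0, chi_3: 3, chi_4: 1, chi_5: 0.

Reasoning: Use <chi_rho, chi> = (1/|G|) sum_C |C| * chi_rho(C) * conj(chi(C)) with |G| = 24 for each irreducible chi in the table:
  <chi_rho, chi_1> = (1/24)[1*(12)*conj(1) + 6*(4)*conj(1) + 3*(8)*conj(1) + 8*(0)*conj(1) + 6*(2)*conj(1)]
      = (1/24)[(12) + (24) + (24) + (0) + (12)] = 72/24 = 3
  <chi_rho, chi_2> = (1/24)[1*(12)*conj(1) + 6*(4)*conj(-1) + 3*(8)*conj(1) + 8*(0)*conj(1) + 6*(2)*conj(-1)]
      = (1/24)[(12) + (-24) + (24) + (0) + (-12)] = 0/24 = 0
  <chi_rho, chi_3> = (1/24)[1*(12)*conj(2) + 6*(4)*conj(0) + 3*(8)*conj(2) + 8*(0)*conj(-1) + 6*(2)*conj(0)]
      = (1/24)[(24) + (0) + (48) + (0) + (0)] = 72/24 = 3
  <chi_rho, chi_4> = (1/24)[1*(12)*conj(3) + 6*(4)*conj(1) + 3*(8)*conj(-1) + 8*(0)*conj(0) + 6*(2)*conj(-1)]
      = (1/24)[(36) + (24) + (-24) + (0) + (-12)] = 24/24 = 1
  <chi_rho, chi_5> = (1/24)[1*(12)*conj(3) + 6*(4)*conj(-1) + 3*(8)*conj(-1) + 8*(0)*conj(0) + 6*(2)*conj(1)]
      = (1/24)[(36) + (-24) + (-24) + (0) + (12)] = 0/24 = 0
Dimension check: dim(rho) = sum (mult * dim) = 3*1 + 0*1 + 3*2 + 1*3 + 0*3 = 12 = chi_rho(e) = 12.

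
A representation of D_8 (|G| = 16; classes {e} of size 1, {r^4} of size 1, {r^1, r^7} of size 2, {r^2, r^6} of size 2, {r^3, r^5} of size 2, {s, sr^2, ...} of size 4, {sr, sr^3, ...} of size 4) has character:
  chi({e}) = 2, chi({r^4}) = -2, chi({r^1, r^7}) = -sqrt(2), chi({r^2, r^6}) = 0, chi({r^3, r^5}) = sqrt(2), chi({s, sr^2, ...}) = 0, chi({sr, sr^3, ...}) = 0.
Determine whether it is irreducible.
Irreducible: <chi, chi> = 1.

Why: <chi, chi> = (1/|G|) sum_C |C| * |chi(C)|^2 = (1/16)[1*|2|^2 + 1*|-2|^2 + 2*|-sqrt(2)|^2 + 2*|0|^2 + 2*|sqrt(2)|^2 + 4*|0|^2 + 4*|0|^2]
  = (1/16)[(4) + (4) + (4) + (0) + (4) + (0) + (0)] = 16/16 = 1.
A character is irreducible iff <chi, chi> = 1, so this representation is irreducible.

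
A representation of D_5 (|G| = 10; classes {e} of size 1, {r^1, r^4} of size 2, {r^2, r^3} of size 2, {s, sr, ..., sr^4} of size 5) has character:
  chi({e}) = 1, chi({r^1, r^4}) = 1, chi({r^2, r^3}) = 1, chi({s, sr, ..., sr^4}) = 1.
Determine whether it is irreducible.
Irreducible: <chi, chi> = 1.

Explanation: <chi, chi> = (1/|G|) sum_C |C| * |chi(C)|^2 = (1/10)[1*|1|^2 + 2*|1|^2 + 2*|1|^2 + 5*|1|^2]
  = (1/10)[(1) + (2) + (2) + (5)] = 10/10 = 1.
A character is irreducible iff <chi, chi> = 1, so this representation is irreducible.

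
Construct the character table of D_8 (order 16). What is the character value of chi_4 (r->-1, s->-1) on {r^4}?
Conjugacy classes: {e} of size 1, {r^4} of size 1, {r^1, r^7} of size 2, {r^2, r^6} of size 2, {r^3, r^5} of size 2, {s, sr^2, ...} of size 4, {sr, sr^3, ...} of size 4.
Character table:
  irrep \ class              {e} (size 1)  {r^4} (size 1)  {r^1, r^7} (size 2)  {r^2, r^6} (size 2)  {r^3, r^5} (size 2)  {s, sr^2, ...} (size 4)  {sr, sr^3, ...} (size 4)
  chi_1 (triv)               1             1               1                    1                    1                    1                        1                       
  chi_2 (sign: r->1, s->-1)  1             1               1                    1                    1                    -1                       -1                      
  chi_3 (r->-1, s->1)        1             1               -1                   1                    -1                   1                        -1                      
  chi_4 (r->-1, s->-1)       1             1               -1                   1                    -1                   -1                       1                       
  chi_5 (2d, j=1)            2             -2              sqrt(2)              0                    -sqrt(2)             0                        0                       
  chi_6 (2d, j=2)            2             2               0                    -2                   0                    0                        0                       
  chi_7 (2d, j=3)            2             -2              -sqrt(2)             0                    sqrt(2)              0                        0                       

Spot check: chi_4 (r->-1, s->-1) on {r^4} = 1.

Derivation: D_8 has order 2*8 = 16 with 7 conjugacy classes, hence 7 irreducibles. Sum of squared dims 1 + 1 + 1 + 1 + 4 + 4 + 4 = 16 = |G|. Linear characters come from the abelianisation; the 2-dimensional irreps have character r^k -> 2*cos(2*pi*j*k/8), reflections -> 0.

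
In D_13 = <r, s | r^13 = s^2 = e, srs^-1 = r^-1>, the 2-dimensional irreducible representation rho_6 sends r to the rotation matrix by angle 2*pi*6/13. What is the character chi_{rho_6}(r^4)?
chi_{rho_6}(r^4) = 2*cos(2*pi*6*4/13) = 2*cos(4*pi/13)

Solution. rho_6(r^4) is rotation by angle 2*pi*6*4/13, whose trace is 2*cos(2*pi*6*4/13) = 2*cos(4*pi/13).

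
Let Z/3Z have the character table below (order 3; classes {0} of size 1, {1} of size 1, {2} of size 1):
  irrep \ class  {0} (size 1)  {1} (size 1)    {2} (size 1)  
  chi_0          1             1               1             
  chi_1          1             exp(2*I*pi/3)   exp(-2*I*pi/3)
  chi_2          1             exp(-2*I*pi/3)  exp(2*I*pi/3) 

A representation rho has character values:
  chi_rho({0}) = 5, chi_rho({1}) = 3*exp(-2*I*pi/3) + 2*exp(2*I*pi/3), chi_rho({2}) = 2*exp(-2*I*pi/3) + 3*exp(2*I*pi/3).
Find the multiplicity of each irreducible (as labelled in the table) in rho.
Multiplicities: chi_0: 0, chi_1: 2, chi_2: 3.

Derivation: Use <chi_rho, chi> = (1/|G|) sum_C |C| * chi_rho(C) * conj(chi(C)) with |G| = 3 for each irreducible chi in the table:
  <chi_rho, chi_0> = (1/3)[1*(5)*conj(1) + 1*(3*exp(-2*I*pi/3) + 2*exp(2*I*pi/3))*conj(1) + 1*(2*exp(-2*I*pi/3) + 3*exp(2*I*pi/3))*conj(1)]
      = (1/3)[(5) + (3*exp(-2*I*pi/3) + 2*exp(2*I*pi/3)) + (2*exp(-2*I*pi/3) + 3*exp(2*I*pi/3))] = 0/3 = 0
  <chi_rho, chi_1> = (1/3)[1*(5)*conj(1) + 1*(3*exp(-2*I*pi/3) + 2*exp(2*I*pi/3))*conj(exp(2*I*pi/3)) + 1*(2*exp(-2*I*pi/3) + 3*exp(2*I*pi/3))*conj(exp(-2*I*pi/3))]
      = (1/3)[(5) + (2 + 3*exp(2*I*pi/3)) + (2 + 3*exp(-2*I*pi/3))] = 6/3 = 2
  <chi_rho, chi_2> = (1/3)[1*(5)*conj(1) + 1*(3*exp(-2*I*pi/3) + 2*exp(2*I*pi/3))*conj(exp(-2*I*pi/3)) + 1*(2*exp(-2*I*pi/3) + 3*exp(2*I*pi/3))*conj(exp(2*I*pi/3))]
      = (1/3)[(5) + (3 + 2*exp(-2*I*pi/3)) + (3 + 2*exp(2*I*pi/3))] = 9/3 = 3
(Exp terms are combined using exp(i*s)*conj(exp(i*t)) = exp(i*(s-t)), and sums of them are collapsed using the identity that for every m > 1 the m distinct m-th roots of unity sum to 0, e.g. 1 + exp(2*I*pi/3) + exp(-2*I*pi/3) = 0.)
Dimension check: dim(rho) = sum (mult * dim) = 0*1 + 2*1 + 3*1 = 5 = chi_rho(e) = 5.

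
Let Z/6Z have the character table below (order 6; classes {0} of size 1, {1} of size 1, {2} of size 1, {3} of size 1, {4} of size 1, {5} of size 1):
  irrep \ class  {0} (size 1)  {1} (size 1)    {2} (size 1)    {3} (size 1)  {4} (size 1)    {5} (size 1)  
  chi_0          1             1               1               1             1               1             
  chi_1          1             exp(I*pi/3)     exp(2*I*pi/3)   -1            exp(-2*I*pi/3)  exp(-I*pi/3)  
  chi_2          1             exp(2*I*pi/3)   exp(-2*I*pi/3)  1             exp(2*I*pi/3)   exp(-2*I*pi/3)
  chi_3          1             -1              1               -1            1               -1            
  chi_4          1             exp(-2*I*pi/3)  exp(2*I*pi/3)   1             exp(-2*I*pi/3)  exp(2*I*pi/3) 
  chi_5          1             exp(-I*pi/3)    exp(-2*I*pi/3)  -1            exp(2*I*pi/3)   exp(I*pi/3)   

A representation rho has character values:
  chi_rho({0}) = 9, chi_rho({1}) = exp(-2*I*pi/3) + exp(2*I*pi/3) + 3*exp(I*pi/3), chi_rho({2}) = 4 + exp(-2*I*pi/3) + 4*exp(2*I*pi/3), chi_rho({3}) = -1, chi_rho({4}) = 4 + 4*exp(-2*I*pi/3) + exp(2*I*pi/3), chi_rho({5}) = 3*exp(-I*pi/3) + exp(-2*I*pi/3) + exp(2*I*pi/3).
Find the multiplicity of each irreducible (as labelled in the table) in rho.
Multiplicities: chi_0: 2, chi_1: 3, chi_2: 1, chi_3: 2, chi_4: 1, chi_5: 0.

Explanation: Use <chi_rho, chi> = (1/|G|) sum_C |C| * chi_rho(C) * conj(chi(C)) with |G| = 6 for each irreducible chi in the table:
  <chi_rho, chi_0> = (1/6)[1*(9)*conj(1) + 1*(exp(-2*I*pi/3) + exp(2*I*pi/3) + 3*exp(I*pi/3))*conj(1) + 1*(4 + exp(-2*I*pi/3) + 4*exp(2*I*pi/3))*conj(1) + 1*(-1)*conj(1) + 1*(4 + 4*exp(-2*I*pi/3) + exp(2*I*pi/3))*conj(1) + 1*(3*exp(-I*pi/3) + exp(-2*I*pi/3) + exp(2*I*pi/3))*conj(1)]
      = (1/6)[(9) + (exp(-2*I*pi/3) + exp(2*I*pi/3) + 3*exp(I*pi/3)) + (4 + exp(-2*I*pi/3) + 4*exp(2*I*pi/3)) + (-1) + (4 + 4*exp(-2*I*pi/3) + exp(2*I*pi/3)) + (3*exp(-I*pi/3) + exp(-2*I*pi/3) + exp(2*I*pi/3))] = 12/6 = 2
  <chi_rho, chi_1> = (1/6)[1*(9)*conj(1) + 1*(exp(-2*I*pi/3) + exp(2*I*pi/3) + 3*exp(I*pi/3))*conj(exp(I*pi/3)) + 1*(4 + exp(-2*I*pi/3) + 4*exp(2*I*pi/3))*conj(exp(2*I*pi/3)) + 1*(-1)*conj(-1) + 1*(4 + 4*exp(-2*I*pi/3) + exp(2*I*pi/3))*conj(exp(-2*I*pi/3)) + 1*(3*exp(-I*pi/3) + exp(-2*I*pi/3) + exp(2*I*pi/3))*conj(exp(-I*pi/3))]
      = (1/6)[(9) + (2 + exp(I*pi/3)) + (4 + 4*exp(-2*I*pi/3) + exp(2*I*pi/3)) + (1) + (4 + exp(-2*I*pi/3) + 4*exp(2*I*pi/3)) + (2 + exp(-I*pi/3))] = 18/6 = 3
  <chi_rho, chi_2> = (1/6)[1*(9)*conj(1) + 1*(exp(-2*I*pi/3) + exp(2*I*pi/3) + 3*exp(I*pi/3))*conj(exp(2*I*pi/3)) + 1*(4 + exp(-2*I*pi/3) + 4*exp(2*I*pi/3))*conj(exp(-2*I*pi/3)) + 1*(-1)*conj(1) + 1*(4 + 4*exp(-2*I*pi/3) + exp(2*I*pi/3))*conj(exp(2*I*pi/3)) + 1*(3*exp(-I*pi/3) + exp(-2*I*pi/3) + exp(2*I*pi/3))*conj(exp(-2*I*pi/3))]
      = (1/6)[(9) + (1 + 3*exp(-I*pi/3) + exp(2*I*pi/3)) + (-3) + (-1) + (-3) + (1 + exp(-2*I*pi/3) + 3*exp(I*pi/3))] = 6/6 = 1
  <chi_rho, chi_3> = (1/6)[1*(9)*conj(1) + 1*(exp(-2*I*pi/3) + exp(2*I*pi/3) + 3*exp(I*pi/3))*conj(-1) + 1*(4 + exp(-2*I*pi/3) + 4*exp(2*I*pi/3))*conj(1) + 1*(-1)*conj(-1) + 1*(4 + 4*exp(-2*I*pi/3) + exp(2*I*pi/3))*conj(1) + 1*(3*exp(-I*pi/3) + exp(-2*I*pi/3) + exp(2*I*pi/3))*conj(-1)]
      = (1/6)[(9) + (-3*exp(I*pi/3) - exp(2*I*pi/3) - exp(-2*I*pi/3)) + (4 + exp(-2*I*pi/3) + 4*exp(2*I*pi/3)) + (1) + (4 + 4*exp(-2*I*pi/3) + exp(2*I*pi/3)) + (-exp(2*I*pi/3) - exp(-2*I*pi/3) - 3*exp(-I*pi/3))] = 12/6 = 2
  <chi_rho, chi_4> = (1/6)[1*(9)*conj(1) + 1*(exp(-2*I*pi/3) + exp(2*I*pi/3) + 3*exp(I*pi/3))*conj(exp(-2*I*pi/3)) + 1*(4 + exp(-2*I*pi/3) + 4*exp(2*I*pi/3))*conj(exp(2*I*pi/3)) + 1*(-1)*conj(1) + 1*(4 + 4*exp(-2*I*pi/3) + exp(2*I*pi/3))*conj(exp(-2*I*pi/3)) + 1*(3*exp(-I*pi/3) + exp(-2*I*pi/3) + exp(2*I*pi/3))*conj(exp(2*I*pi/3))]
      = (1/6)[(9) + (-2 + exp(-2*I*pi/3)) + (4 + 4*exp(-2*I*pi/3) + exp(2*I*pi/3)) + (-1) + (4 + exp(-2*I*pi/3) + 4*exp(2*I*pi/3)) + (-2 + exp(2*I*pi/3))] = 6/6 = 1
  <chi_rho, chi_5> = (1/6)[1*(9)*conj(1) + 1*(exp(-2*I*pi/3) + exp(2*I*pi/3) + 3*exp(I*pi/3))*conj(exp(-I*pi/3)) + 1*(4 + exp(-2*I*pi/3) + 4*exp(2*I*pi/3))*conj(exp(-2*I*pi/3)) + 1*(-1)*conj(-1) + 1*(4 + 4*exp(-2*I*pi/3) + exp(2*I*pi/3))*conj(exp(2*I*pi/3)) + 1*(3*exp(-I*pi/3) + exp(-2*I*pi/3) + exp(2*I*pi/3))*conj(exp(I*pi/3))]
      = (1/6)[(9) + (-1 + exp(-I*pi/3) + 3*exp(2*I*pi/3)) + (-3) + (1) + (-3) + (-1 + 3*exp(-2*I*pi/3) + exp(I*pi/3))] = 0/6 = 0
(Exp terms are combined using exp(i*s)*conj(exp(i*t)) = exp(i*(s-t)), and sums of them are collapsed using the identity that for every m > 1 the m distinct m-th roots of unity sum to 0, e.g. 1 + exp(2*I*pi/3) + exp(-2*I*pi/3) = 0.)
Dimension check: dim(rho) = sum (mult * dim) = 2*1 + 3*1 + 1*1 + 2*1 + 1*1 + 0*1 = 9 = chi_rho(e) = 9.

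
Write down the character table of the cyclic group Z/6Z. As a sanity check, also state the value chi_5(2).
Character table of Z/6Z (irreps indexed chi_0,...,chi_5 with chi_k(m) = zeta_6^(k*m), zeta_6 = exp(2*pi*i/6)):
  irrep \ class  {0} (size 1)  {1} (size 1)    {2} (size 1)    {3} (size 1)  {4} (size 1)    {5} (size 1)  
  chi_0          1             1               1               1             1               1             
  chi_1          1             exp(I*pi/3)     exp(2*I*pi/3)   -1            exp(-2*I*pi/3)  exp(-I*pi/3)  
  chi_2          1             exp(2*I*pi/3)   exp(-2*I*pi/3)  1             exp(2*I*pi/3)   exp(-2*I*pi/3)
  chi_3          1             -1              1               -1            1               -1            
  chi_4          1             exp(-2*I*pi/3)  exp(2*I*pi/3)   1             exp(-2*I*pi/3)  exp(2*I*pi/3) 
  chi_5          1             exp(-I*pi/3)    exp(-2*I*pi/3)  -1            exp(2*I*pi/3)   exp(I*pi/3)   

Spot check: chi_5(2) = zeta_6^(5*2) = zeta_6^10 = exp(-2*I*pi/3).

Working: Z/6Z is abelian, so all 6 irreducible complex representations are 1-dimensional. They are given by chi_k(m) = zeta_6^(k*m) for k = 0,...,5. Row orthogonality: sum_m chi_k(m) conj(chi_l(m)) = 6 * [k = l].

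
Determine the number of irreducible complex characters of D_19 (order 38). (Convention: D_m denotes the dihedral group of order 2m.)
11

Justification: The number of irreducible complex representations of a finite group equals its number of conjugacy classes. D_19 has 11 conjugacy classes ((n+3)/2 for n odd), so D_19 (order 38) has exactly 11 irreducible complex representations.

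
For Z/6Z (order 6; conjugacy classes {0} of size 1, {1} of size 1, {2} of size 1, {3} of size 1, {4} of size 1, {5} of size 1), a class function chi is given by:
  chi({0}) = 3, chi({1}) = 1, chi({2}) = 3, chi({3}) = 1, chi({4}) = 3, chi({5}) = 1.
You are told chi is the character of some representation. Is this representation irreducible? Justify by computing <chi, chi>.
Not irreducible (reducible): <chi, chi> = 5 > 1.

Reasoning: <chi, chi> = (1/|G|) sum_C |C| * |chi(C)|^2 = (1/6)[1*|3|^2 + 1*|1|^2 + 1*|3|^2 + 1*|1|^2 + 1*|3|^2 + 1*|1|^2]
  = (1/6)[(9) + (1) + (9) + (1) + (9) + (1)] = 30/6 = 5.
(Exp terms are combined using exp(i*s)*conj(exp(i*t)) = exp(i*(s-t)), and sums of them are collapsed using the identity that for every m > 1 the m distinct m-th roots of unity sum to 0, e.g. 1 + exp(2*I*pi/3) + exp(-2*I*pi/3) = 0.)
A character is irreducible iff <chi, chi> = 1, so this representation is reducible.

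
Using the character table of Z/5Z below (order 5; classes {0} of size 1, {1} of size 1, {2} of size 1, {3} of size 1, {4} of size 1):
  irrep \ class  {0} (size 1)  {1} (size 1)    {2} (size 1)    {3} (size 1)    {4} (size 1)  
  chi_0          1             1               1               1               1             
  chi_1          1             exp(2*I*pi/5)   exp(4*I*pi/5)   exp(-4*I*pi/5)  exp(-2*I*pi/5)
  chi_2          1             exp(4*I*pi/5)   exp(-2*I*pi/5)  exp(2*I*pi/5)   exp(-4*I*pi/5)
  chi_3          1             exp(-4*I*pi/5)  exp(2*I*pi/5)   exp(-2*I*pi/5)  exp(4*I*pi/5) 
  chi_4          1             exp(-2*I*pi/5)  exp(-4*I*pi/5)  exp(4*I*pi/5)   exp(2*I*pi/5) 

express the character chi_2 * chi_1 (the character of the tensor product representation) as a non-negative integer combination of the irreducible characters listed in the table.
chi_2 tensor chi_1 = chi_3 (all other irreducibles have multiplicity 0).

Why: The character of a tensor product is the pointwise product (chi_2 * chi_1)(C) = chi_2(C) * chi_1(C):
  {0}: (1)*(1), {1}: (exp(4*I*pi/5))*(exp(2*I*pi/5)), {2}: (exp(-2*I*pi/5))*(exp(4*I*pi/5)), {3}: (exp(2*I*pi/5))*(exp(-4*I*pi/5)), {4}: (exp(-4*I*pi/5))*(exp(-2*I*pi/5))
so (chi_2 * chi_1) takes values
  {0} -> 1, {1} -> exp(-4*I*pi/5), {2} -> exp(2*I*pi/5), {3} -> exp(-2*I*pi/5), {4} -> exp(4*I*pi/5).
Now take the inner product of this character with each irreducible chi from the table, <chi_2*chi_1, chi> = (1/5) sum_C |C| (chi_2*chi_1)(C) conj(chi(C)):
  <chi_2*chi_1, chi_0> = (1/5)[1*(1)*conj(1) + 1*(exp(-4*I*pi/5))*conj(1) + 1*(exp(2*I*pi/5))*conj(1) + 1*(exp(-2*I*pi/5))*conj(1) + 1*(exp(4*I*pi/5))*conj(1)]
      = (1/5)[(1) + (exp(-4*I*pi/5)) + (exp(2*I*pi/5)) + (exp(-2*I*pi/5)) + (exp(4*I*pi/5))] = 0/5 = 0
  <chi_2*chi_1, chi_1> = (1/5)[1*(1)*conj(1) + 1*(exp(-4*I*pi/5))*conj(exp(2*I*pi/5)) + 1*(exp(2*I*pi/5))*conj(exp(4*I*pi/5)) + 1*(exp(-2*I*pi/5))*conj(exp(-4*I*pi/5)) + 1*(exp(4*I*pi/5))*conj(exp(-2*I*pi/5))]
      = (1/5)[(1) + (exp(4*I*pi/5)) + (exp(-2*I*pi/5)) + (exp(2*I*pi/5)) + (exp(-4*I*pi/5))] = 0/5 = 0
  <chi_2*chi_1, chi_2> = (1/5)[1*(1)*conj(1) + 1*(exp(-4*I*pi/5))*conj(exp(4*I*pi/5)) + 1*(exp(2*I*pi/5))*conj(exp(-2*I*pi/5)) + 1*(exp(-2*I*pi/5))*conj(exp(2*I*pi/5)) + 1*(exp(4*I*pi/5))*conj(exp(-4*I*pi/5))]
      = (1/5)[(1) + (exp(2*I*pi/5)) + (exp(4*I*pi/5)) + (exp(-4*I*pi/5)) + (exp(-2*I*pi/5))] = 0/5 = 0
  <chi_2*chi_1, chi_3> = (1/5)[1*(1)*conj(1) + 1*(exp(-4*I*pi/5))*conj(exp(-4*I*pi/5)) + 1*(exp(2*I*pi/5))*conj(exp(2*I*pi/5)) + 1*(exp(-2*I*pi/5))*conj(exp(-2*I*pi/5)) + 1*(exp(4*I*pi/5))*conj(exp(4*I*pi/5))]
      = (1/5)[(1) + (1) + (1) + (1) + (1)] = 5/5 = 1
  <chi_2*chi_1, chi_4> = (1/5)[1*(1)*conj(1) + 1*(exp(-4*I*pi/5))*conj(exp(-2*I*pi/5)) + 1*(exp(2*I*pi/5))*conj(exp(-4*I*pi/5)) + 1*(exp(-2*I*pi/5))*conj(exp(4*I*pi/5)) + 1*(exp(4*I*pi/5))*conj(exp(2*I*pi/5))]
      = (1/5)[(1) + (exp(-2*I*pi/5)) + (exp(-4*I*pi/5)) + (exp(4*I*pi/5)) + (exp(2*I*pi/5))] = 0/5 = 0
(Exp terms are combined using exp(i*s)*conj(exp(i*t)) = exp(i*(s-t)), and sums of them are collapsed using the identity that for every m > 1 the m distinct m-th roots of unity sum to 0, e.g. 1 + exp(2*I*pi/3) + exp(-2*I*pi/3) = 0.)
Hence the multiplicities are chi_3: 1. Dimension check: dim(chi_2)*dim(chi_1) = 1*1 = 1 and sum (mult * dim) = 1*1 = 1.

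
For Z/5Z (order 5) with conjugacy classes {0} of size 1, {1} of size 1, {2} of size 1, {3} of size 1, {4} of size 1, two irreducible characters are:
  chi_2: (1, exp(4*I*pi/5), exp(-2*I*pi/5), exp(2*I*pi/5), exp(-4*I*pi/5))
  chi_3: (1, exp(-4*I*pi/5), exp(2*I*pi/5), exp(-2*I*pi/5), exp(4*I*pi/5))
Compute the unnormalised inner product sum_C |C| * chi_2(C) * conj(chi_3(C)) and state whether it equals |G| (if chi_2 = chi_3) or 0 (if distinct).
Sum = 0; so <chi_2, chi_3> = 0 (distinct irreducibles are orthogonal).

Solution. Compute term by term over conjugacy classes (|C| * chi_2(C) * conj(chi_3(C))):
  1*(1)*conj(1) + 1*(exp(4*I*pi/5))*conj(exp(-4*I*pi/5)) + 1*(exp(-2*I*pi/5))*conj(exp(2*I*pi/5)) + 1*(exp(2*I*pi/5))*conj(exp(-2*I*pi/5)) + 1*(exp(-4*I*pi/5))*conj(exp(4*I*pi/5))
  = (1) + (exp(-2*I*pi/5)) + (exp(-4*I*pi/5)) + (exp(4*I*pi/5)) + (exp(2*I*pi/5))
  = 0.
(Exp terms are combined using exp(i*s)*conj(exp(i*t)) = exp(i*(s-t)), and sums of them are collapsed using the identity that for every m > 1 the m distinct m-th roots of unity sum to 0, e.g. 1 + exp(2*I*pi/3) + exp(-2*I*pi/3) = 0.)
Dividing by |G| = 5 gives 0/5 = 0, matching the row-orthogonality relation <chi_2, chi_3> = [chi_2 = chi_3].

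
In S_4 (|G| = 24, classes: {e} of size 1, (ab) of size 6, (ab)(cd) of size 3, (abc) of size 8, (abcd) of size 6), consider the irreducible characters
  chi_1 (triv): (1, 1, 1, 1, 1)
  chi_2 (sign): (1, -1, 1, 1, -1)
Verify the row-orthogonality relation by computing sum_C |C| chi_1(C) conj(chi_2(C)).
Sum = 0; so <chi_1, chi_2> = 0 (distinct irreducibles are orthogonal).

Solution. Compute term by term over conjugacy classes (|C| * chi_1(C) * conj(chi_2(C))):
  1*(1)*conj(1) + 6*(1)*conj(-1) + 3*(1)*conj(1) + 8*(1)*conj(1) + 6*(1)*conj(-1)
  = (1) + (-6) + (3) + (8) + (-6)
  = 0.
Dividing by |G| = 24 gives 0/24 = 0, matching the row-orthogonality relation <chi_1, chi_2> = [chi_1 = chi_2].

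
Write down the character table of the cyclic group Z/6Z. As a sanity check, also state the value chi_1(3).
Character table of Z/6Z (irreps indexed chi_0,...,chi_5 with chi_k(m) = zeta_6^(k*m), zeta_6 = exp(2*pi*i/6)):
  irrep \ class  {0} (size 1)  {1} (size 1)    {2} (size 1)    {3} (size 1)  {4} (size 1)    {5} (size 1)  
  chi_0          1             1               1               1             1               1             
  chi_1          1             exp(I*pi/3)     exp(2*I*pi/3)   -1            exp(-2*I*pi/3)  exp(-I*pi/3)  
  chi_2          1             exp(2*I*pi/3)   exp(-2*I*pi/3)  1             exp(2*I*pi/3)   exp(-2*I*pi/3)
  chi_3          1             -1              1               -1            1               -1            
  chi_4          1             exp(-2*I*pi/3)  exp(2*I*pi/3)   1             exp(-2*I*pi/3)  exp(2*I*pi/3) 
  chi_5          1             exp(-I*pi/3)    exp(-2*I*pi/3)  -1            exp(2*I*pi/3)   exp(I*pi/3)   

Spot check: chi_1(3) = zeta_6^(1*3) = zeta_6^3 = -1.

Argument: Z/6Z is abelian, so all 6 irreducible complex representations are 1-dimensional. They are given by chi_k(m) = zeta_6^(k*m) for k = 0,...,5. Row orthogonality: sum_m chi_k(m) conj(chi_l(m)) = 6 * [k = l].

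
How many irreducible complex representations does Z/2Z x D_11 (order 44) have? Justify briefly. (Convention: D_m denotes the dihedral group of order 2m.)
14

Justification: The number of irreducible complex representations of a finite group equals its number of conjugacy classes. For a direct product, #classes(G x H) = #classes(G) * #classes(H). Z/2Z has 2 classes (abelian), D_11 has 7 classes, so 2 * 7 = 14, so Z/2Z x D_11 (order 44) has exactly 14 irreducible complex representations.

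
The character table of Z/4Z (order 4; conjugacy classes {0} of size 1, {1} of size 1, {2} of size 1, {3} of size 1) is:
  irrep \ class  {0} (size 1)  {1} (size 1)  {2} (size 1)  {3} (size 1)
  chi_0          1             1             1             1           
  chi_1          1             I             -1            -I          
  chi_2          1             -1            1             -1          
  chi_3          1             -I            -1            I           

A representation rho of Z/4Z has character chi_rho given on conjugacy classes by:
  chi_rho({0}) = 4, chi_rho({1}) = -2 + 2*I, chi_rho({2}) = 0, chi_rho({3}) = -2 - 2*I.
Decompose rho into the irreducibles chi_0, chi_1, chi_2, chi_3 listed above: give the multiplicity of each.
Multiplicities: chi_0: 0, chi_1: 2, chi_2: 2, chi_3: 0.

Use <chi_rho, chi> = (1/|G|) sum_C |C| * chi_rho(C) * conj(chi(C)) with |G| = 4 for each irreducible chi in the table:
  <chi_rho, chi_0> = (1/4)[1*(4)*conj(1) + 1*(-2 + 2*I)*conj(1) + 1*(0)*conj(1) + 1*(-2 - 2*I)*conj(1)]
      = (1/4)[(4) + (-2 + 2*I) + (0) + (-2 - 2*I)] = 0/4 = 0
  <chi_rho, chi_1> = (1/4)[1*(4)*conj(1) + 1*(-2 + 2*I)*conj(I) + 1*(0)*conj(-1) + 1*(-2 - 2*I)*conj(-I)]
      = (1/4)[(4) + (2 + 2*I) + (0) + (2 - 2*I)] = 8/4 = 2
  <chi_rho, chi_2> = (1/4)[1*(4)*conj(1) + 1*(-2 + 2*I)*conj(-1) + 1*(0)*conj(1) + 1*(-2 - 2*I)*conj(-1)]
      = (1/4)[(4) + (2 - 2*I) + (0) + (2 + 2*I)] = 8/4 = 2
  <chi_rho, chi_3> = (1/4)[1*(4)*conj(1) + 1*(-2 + 2*I)*conj(-I) + 1*(0)*conj(-1) + 1*(-2 - 2*I)*conj(I)]
      = (1/4)[(4) + (-2 - 2*I) + (0) + (-2 + 2*I)] = 0/4 = 0
(Exp terms are combined using exp(i*s)*conj(exp(i*t)) = exp(i*(s-t)), and sums of them are collapsed using the identity that for every m > 1 the m distinct m-th roots of unity sum to 0, e.g. 1 + exp(2*I*pi/3) + exp(-2*I*pi/3) = 0.)
Dimension check: dim(rho) = sum (mult * dim) = 0*1 + 2*1 + 2*1 + 0*1 = 4 = chi_rho(e) = 4.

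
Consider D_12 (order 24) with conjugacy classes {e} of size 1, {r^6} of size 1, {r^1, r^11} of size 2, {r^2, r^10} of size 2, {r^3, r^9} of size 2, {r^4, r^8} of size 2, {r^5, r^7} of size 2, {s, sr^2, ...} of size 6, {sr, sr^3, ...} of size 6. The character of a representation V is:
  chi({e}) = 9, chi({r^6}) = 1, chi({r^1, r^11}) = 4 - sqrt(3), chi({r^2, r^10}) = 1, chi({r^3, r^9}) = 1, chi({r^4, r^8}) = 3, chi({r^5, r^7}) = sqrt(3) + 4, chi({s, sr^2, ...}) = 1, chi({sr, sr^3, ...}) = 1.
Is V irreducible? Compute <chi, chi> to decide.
Not irreducible (reducible): <chi, chi> = 8 > 1.

Reasoning: <chi, chi> = (1/|G|) sum_C |C| * |chi(C)|^2 = (1/24)[1*|9|^2 + 1*|1|^2 + 2*|4 - sqrt(3)|^2 + 2*|1|^2 + 2*|1|^2 + 2*|3|^2 + 2*|sqrt(3) + 4|^2 + 6*|1|^2 + 6*|1|^2]
  = (1/24)[(81) + (1) + (38 - 16*sqrt(3)) + (2) + (2) + (18) + (16*sqrt(3) + 38) + (6) + (6)] = 192/24 = 8.
A character is irreducible iff <chi, chi> = 1, so this representation is reducible.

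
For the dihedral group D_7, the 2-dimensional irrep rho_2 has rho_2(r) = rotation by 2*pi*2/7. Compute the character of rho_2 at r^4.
chi_{rho_2}(r^4) = 2*cos(2*pi*2*4/7) = 2*cos(16*pi/7)

Derivation: rho_2(r^4) is rotation by angle 2*pi*2*4/7, whose trace is 2*cos(2*pi*2*4/7) = 2*cos(16*pi/7).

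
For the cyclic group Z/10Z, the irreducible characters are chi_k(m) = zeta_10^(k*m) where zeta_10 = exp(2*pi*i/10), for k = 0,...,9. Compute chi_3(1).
chi_3(1) = zeta_10^3 = exp(3*I*pi/5)

Justification: chi_3(1) = zeta_10^(3*1) = zeta_10^3. Since zeta_10^10 = 1, this equals zeta_10^3 = exp(2*pi*i*3/10) = exp(3*I*pi/5).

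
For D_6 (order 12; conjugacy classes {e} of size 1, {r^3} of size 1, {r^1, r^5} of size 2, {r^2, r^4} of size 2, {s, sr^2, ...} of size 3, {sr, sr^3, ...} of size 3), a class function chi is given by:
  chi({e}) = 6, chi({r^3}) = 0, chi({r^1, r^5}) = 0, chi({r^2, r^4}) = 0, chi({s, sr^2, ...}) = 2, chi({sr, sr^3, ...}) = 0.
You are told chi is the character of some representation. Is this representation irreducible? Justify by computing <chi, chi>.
Not irreducible (reducible): <chi, chi> = 4 > 1.

Derivation: <chi, chi> = (1/|G|) sum_C |C| * |chi(C)|^2 = (1/12)[1*|6|^2 + 1*|0|^2 + 2*|0|^2 + 2*|0|^2 + 3*|2|^2 + 3*|0|^2]
  = (1/12)[(36) + (0) + (0) + (0) + (12) + (0)] = 48/12 = 4.
A character is irreducible iff <chi, chi> = 1, so this representation is reducible.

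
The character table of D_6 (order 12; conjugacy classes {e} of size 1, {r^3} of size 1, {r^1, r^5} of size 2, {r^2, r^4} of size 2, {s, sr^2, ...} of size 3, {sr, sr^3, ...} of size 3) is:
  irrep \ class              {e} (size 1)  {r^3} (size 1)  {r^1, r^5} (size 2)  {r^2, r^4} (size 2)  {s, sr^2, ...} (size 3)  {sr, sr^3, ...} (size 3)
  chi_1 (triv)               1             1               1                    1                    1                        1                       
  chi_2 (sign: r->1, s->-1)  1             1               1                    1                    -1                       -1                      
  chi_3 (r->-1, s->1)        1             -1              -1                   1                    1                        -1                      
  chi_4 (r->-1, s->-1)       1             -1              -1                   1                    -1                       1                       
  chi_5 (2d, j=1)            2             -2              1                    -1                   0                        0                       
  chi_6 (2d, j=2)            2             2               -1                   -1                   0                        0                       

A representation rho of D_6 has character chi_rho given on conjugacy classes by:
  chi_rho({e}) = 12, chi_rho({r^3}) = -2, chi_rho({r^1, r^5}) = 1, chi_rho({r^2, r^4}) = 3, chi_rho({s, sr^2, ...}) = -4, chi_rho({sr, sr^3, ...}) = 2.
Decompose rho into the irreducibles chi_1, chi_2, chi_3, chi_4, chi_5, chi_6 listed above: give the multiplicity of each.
Multiplicities: chi_1: 1, chi_2: 2, chi_3: 0, chi_4: 3, chi_5: 2, chi_6: 1.

Derivation: Use <chi_rho, chi> = (1/|G|) sum_C |C| * chi_rho(C) * conj(chi(C)) with |G| = 12 for each irreducible chi in the table:
  <chi_rho, chi_1> = (1/12)[1*(12)*conj(1) + 1*(-2)*conj(1) + 2*(1)*conj(1) + 2*(3)*conj(1) + 3*(-4)*conj(1) + 3*(2)*conj(1)]
      = (1/12)[(12) + (-2) + (2) + (6) + (-12) + (6)] = 12/12 = 1
  <chi_rho, chi_2> = (1/12)[1*(12)*conj(1) + 1*(-2)*conj(1) + 2*(1)*conj(1) + 2*(3)*conj(1) + 3*(-4)*conj(-1) + 3*(2)*conj(-1)]
      = (1/12)[(12) + (-2) + (2) + (6) + (12) + (-6)] = 24/12 = 2
  <chi_rho, chi_3> = (1/12)[1*(12)*conj(1) + 1*(-2)*conj(-1) + 2*(1)*conj(-1) + 2*(3)*conj(1) + 3*(-4)*conj(1) + 3*(2)*conj(-1)]
      = (1/12)[(12) + (2) + (-2) + (6) + (-12) + (-6)] = 0/12 = 0
  <chi_rho, chi_4> = (1/12)[1*(12)*conj(1) + 1*(-2)*conj(-1) + 2*(1)*conj(-1) + 2*(3)*conj(1) + 3*(-4)*conj(-1) + 3*(2)*conj(1)]
      = (1/12)[(12) + (2) + (-2) + (6) + (12) + (6)] = 36/12 = 3
  <chi_rho, chi_5> = (1/12)[1*(12)*conj(2) + 1*(-2)*conj(-2) + 2*(1)*conj(1) + 2*(3)*conj(-1) + 3*(-4)*conj(0) + 3*(2)*conj(0)]
      = (1/12)[(24) + (4) + (2) + (-6) + (0) + (0)] = 24/12 = 2
  <chi_rho, chi_6> = (1/12)[1*(12)*conj(2) + 1*(-2)*conj(2) + 2*(1)*conj(-1) + 2*(3)*conj(-1) + 3*(-4)*conj(0) + 3*(2)*conj(0)]
      = (1/12)[(24) + (-4) + (-2) + (-6) + (0) + (0)] = 12/12 = 1
Dimension check: dim(rho) = sum (mult * dim) = 1*1 + 2*1 + 0*1 + 3*1 + 2*2 + 1*2 = 12 = chi_rho(e) = 12.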